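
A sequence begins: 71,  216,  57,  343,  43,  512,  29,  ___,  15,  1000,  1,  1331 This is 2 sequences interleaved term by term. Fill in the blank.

The terms cycle through 2 interleaved subsequences.
Track A = 71, 57, 43, 29, 15, 1: arithmetic, step −14.
Track B = 216, 343, 512, ?, 1000, 1331: the cubes 6³, 7³, 8³, ….
The gap is track B's term 4; the rule gives 729.

729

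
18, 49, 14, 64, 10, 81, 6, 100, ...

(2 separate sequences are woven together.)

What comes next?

Odd-indexed and even-indexed terms follow separate rules.
Stream A: 18, 14, 10, 6 (subtracting 4 each time).
Stream B: 49, 64, 81, 100 (the squares 7², 8², 9², …).
The 9th slot belongs to stream A; its 5th term is 2.

2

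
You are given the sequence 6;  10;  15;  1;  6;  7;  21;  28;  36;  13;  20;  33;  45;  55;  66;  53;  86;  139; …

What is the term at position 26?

Reading positions in blocks of 6 reveals the pattern AAABBB — 2 tracks woven together.
Track A is 6, 10, 15, 21, 28, 36, 45, 55, 66, which is the triangular numbers T_3, T_4, ….
Track B is 1, 6, 7, 13, 20, 33, 53, 86, 139, which is a Fibonacci-like recurrence a_n = a_{n-1} + a_{n-2}.
Position 26 → track A, term 14 = 136.

136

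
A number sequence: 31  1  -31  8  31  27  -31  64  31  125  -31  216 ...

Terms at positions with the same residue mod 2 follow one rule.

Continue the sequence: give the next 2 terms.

The terms cycle through 2 interleaved subsequences.
Track A: 31, -31, 31, -31, 31, -31 (alternating ±31).
Track B: 1, 8, 27, 64, 125, 216 (consecutive cubes n³ from n = 1).
Term 13 comes from track A (its 7th entry): 31.
Position 14 falls in track B as its term 7, giving 343.

31, 343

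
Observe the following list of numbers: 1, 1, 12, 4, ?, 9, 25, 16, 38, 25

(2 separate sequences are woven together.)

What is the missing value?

13

The terms cycle through 2 interleaved subsequences.
Stream A = 1, 12, ?, 25, 38: each term equals the sum of the previous two.
Stream B = 1, 4, 9, 16, 25: consecutive squares n² from n = 1.
Stream A's pattern makes the blank 13.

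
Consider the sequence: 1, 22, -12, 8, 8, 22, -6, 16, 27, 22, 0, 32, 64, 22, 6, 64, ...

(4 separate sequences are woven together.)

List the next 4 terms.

125, 22, 12, 128

Taking every 4th term gives 4 separate tracks.
Subsequence A = 1, 8, 27, 64: perfect cubes starting at 1³.
Subsequence B = 22, 22, 22, 22: the constant sequence 22.
Subsequence C = -12, -6, 0, 6: adding 6 each time.
Subsequence D = 8, 16, 32, 64: powers of 2.
Position 17 falls in subsequence A as its term 5, giving 125.
Position 18 → subsequence B, term 5 = 22.
Term 19 comes from subsequence C (its 5th entry): 12.
Term 20 comes from subsequence D (its 5th entry): 128.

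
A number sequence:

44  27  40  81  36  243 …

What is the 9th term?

28

The terms cycle through 2 interleaved subsequences.
Stream A: 44, 40, 36 — linear: a_n = 48 − 4·n.
Stream B: 27, 81, 243 — powers 3^3, 3^4, 3^5, ….
Term 9 comes from stream A (its 5th entry): 28.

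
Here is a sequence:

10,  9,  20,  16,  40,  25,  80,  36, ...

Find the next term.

The terms cycle through 2 interleaved subsequences.
Stream A: 10, 20, 40, 80 — geometric with ratio 2.
Stream B: 9, 16, 25, 36 — perfect squares starting at 3².
Position 9 → stream A, term 5 = 160.

160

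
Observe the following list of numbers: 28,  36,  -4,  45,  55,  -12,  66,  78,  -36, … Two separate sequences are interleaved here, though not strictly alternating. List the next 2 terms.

91, 105

Reading positions in blocks of 3 reveals the pattern AAB — 2 tracks woven together.
Track A: 28, 36, 45, 55, 66, 78 — the triangular numbers T_7, T_8, ….
Track B: -4, -12, -36 — geometric with ratio 3.
Position 10 → track A, term 7 = 91.
The 11th slot belongs to track A; its 8th term is 105.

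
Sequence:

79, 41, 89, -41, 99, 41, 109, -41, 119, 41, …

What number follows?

Taking every 2nd term gives 2 separate tracks.
Track A: 79, 89, 99, 109, 119 (adding 10 each time).
Track B: 41, -41, 41, -41, 41 (alternating ±41).
Term 11 comes from track A (its 6th entry): 129.

129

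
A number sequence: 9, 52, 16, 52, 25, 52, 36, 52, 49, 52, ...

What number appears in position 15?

Positions 1, 3, 5, … form one subsequence and positions 2, 4, 6, … form another.
Stream A: 9, 16, 25, 36, 49. The squares 3², 4², 5², ….
Stream B: 52, 52, 52, 52, 52. Always 52.
Position 15 → stream A, term 8 = 100.

100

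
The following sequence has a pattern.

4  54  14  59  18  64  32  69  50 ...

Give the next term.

74

Split by position mod 2 into 2 tracks.
Track A = 4, 14, 18, 32, 50: a Fibonacci-like recurrence a_n = a_{n-1} + a_{n-2}.
Track B = 54, 59, 64, 69: adding 5 each time.
The 10th slot belongs to track B; its 5th term is 74.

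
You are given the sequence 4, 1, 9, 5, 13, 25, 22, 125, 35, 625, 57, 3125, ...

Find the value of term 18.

390625

Split by position mod 2 into 2 tracks.
Subsequence A is 4, 9, 13, 22, 35, 57, which is a Fibonacci-like recurrence a_n = a_{n-1} + a_{n-2}.
Subsequence B is 1, 5, 25, 125, 625, 3125, which is geometric with ratio 5.
Position 18 → subsequence B, term 9 = 390625.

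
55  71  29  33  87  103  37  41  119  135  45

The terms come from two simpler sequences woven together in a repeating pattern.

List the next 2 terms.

49, 151

The slot pattern repeats as AABB (period 4), so there are 2 interleaved tracks.
Subsequence A: 55, 71, 87, 103, 119, 135 (linear: a_n = 39 + 16·n).
Subsequence B: 29, 33, 37, 41, 45 (adding 4 each time).
The 12th slot belongs to subsequence B; its 6th term is 49.
Term 13 comes from subsequence A (its 7th entry): 151.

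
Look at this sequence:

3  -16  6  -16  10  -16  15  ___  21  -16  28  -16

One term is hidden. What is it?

Odd-indexed and even-indexed terms follow separate rules.
Subsequence A: 3, 6, 10, 15, 21, 28 (triangular numbers starting at T_2).
Subsequence B: -16, -16, -16, ?, -16, -16 (constant -16).
Subsequence B's pattern makes the blank -16.

-16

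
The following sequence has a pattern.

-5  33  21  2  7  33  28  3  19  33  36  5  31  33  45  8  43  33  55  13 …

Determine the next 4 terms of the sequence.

Split by position mod 4 into 4 tracks.
Track A: -5, 7, 19, 31, 43 (linear: a_n = -17 + 12·n).
Track B: 33, 33, 33, 33, 33 (constant 33).
Track C: 21, 28, 36, 45, 55 (triangular numbers n(n+1)/2 for n = 6, 7, …).
Track D: 2, 3, 5, 8, 13 (each term equals the sum of the previous two).
Position 21 → track A, term 6 = 55.
Position 22 falls in track B as its term 6, giving 33.
The 23rd slot belongs to track C; its 6th term is 66.
Term 24 comes from track D (its 6th entry): 21.

55, 33, 66, 21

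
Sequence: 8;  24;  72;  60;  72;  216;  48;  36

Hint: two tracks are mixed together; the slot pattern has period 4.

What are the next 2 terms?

Positions follow the repeating pattern AABB; grouping by letter gives 2 tracks.
Track A is 8, 24, 72, 216, which is multiplying by 3 each time.
Track B is 72, 60, 48, 36, which is subtracting 12 each time.
Term 9 comes from track A (its 5th entry): 648.
Term 10 comes from track A (its 6th entry): 1944.

648, 1944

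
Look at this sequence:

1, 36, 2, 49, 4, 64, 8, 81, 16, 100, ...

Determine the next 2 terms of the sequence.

The terms cycle through 2 interleaved subsequences.
Track A: 1, 2, 4, 8, 16. Powers of 2.
Track B: 36, 49, 64, 81, 100. Consecutive squares n² from n = 6.
Term 11 comes from track A (its 6th entry): 32.
Position 12 → track B, term 6 = 121.

32, 121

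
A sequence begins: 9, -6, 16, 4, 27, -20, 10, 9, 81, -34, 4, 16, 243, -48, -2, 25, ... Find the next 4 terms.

729, -62, -8, 36

Read the sequence 4 terms at a time; column i is its own pattern.
Subsequence A: 9, 27, 81, 243. Powers of 3.
Subsequence B: -6, -20, -34, -48. Linear: a_n = 8 − 14·n.
Subsequence C: 16, 10, 4, -2. Arithmetic, step −6.
Subsequence D: 4, 9, 16, 25. The squares 2², 3², 4², ….
Position 17 → subsequence A, term 5 = 729.
Position 18 falls in subsequence B as its term 5, giving -62.
Term 19 comes from subsequence C (its 5th entry): -8.
Term 20 comes from subsequence D (its 5th entry): 36.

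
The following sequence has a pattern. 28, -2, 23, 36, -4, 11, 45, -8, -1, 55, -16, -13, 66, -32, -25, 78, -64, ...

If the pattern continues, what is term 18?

Split by position mod 3: positions 1, 4, 7, … form one track, and each other residue class forms its own.
Track A: 28, 36, 45, 55, 66, 78. The triangular numbers T_7, T_8, ….
Track B: -2, -4, -8, -16, -32, -64. Geometric, ×2 each step.
Track C: 23, 11, -1, -13, -25. Arithmetic with common difference −12.
Term 18 comes from track C (its 6th entry): -37.

-37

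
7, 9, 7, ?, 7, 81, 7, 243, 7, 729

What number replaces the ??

27

Taking every 2nd term gives 2 separate tracks.
Subsequence A is 7, 7, 7, 7, 7, which is constant 7.
Subsequence B is 9, ?, 81, 243, 729, which is a geometric progression (common ratio 3).
Filling subsequence B at index 2 by its rule yields 27.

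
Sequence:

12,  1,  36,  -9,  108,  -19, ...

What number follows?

324

Split by position mod 2 into 2 tracks.
Subsequence A: 12, 36, 108 — multiplying by 3 each time.
Subsequence B: 1, -9, -19 — linear: a_n = 11 − 10·n.
Position 7 → subsequence A, term 4 = 324.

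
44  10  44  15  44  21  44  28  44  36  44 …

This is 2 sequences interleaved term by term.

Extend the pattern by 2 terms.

45, 44

The terms cycle through 2 interleaved subsequences.
Stream A: 44, 44, 44, 44, 44, 44 (constant 44).
Stream B: 10, 15, 21, 28, 36 (the triangular numbers T_4, T_5, …).
Term 12 comes from stream B (its 6th entry): 45.
The 13th slot belongs to stream A; its 7th term is 44.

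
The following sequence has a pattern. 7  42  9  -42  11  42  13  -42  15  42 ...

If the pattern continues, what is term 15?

21

Taking every 2nd term gives 2 separate tracks.
Subsequence A: 7, 9, 11, 13, 15 — arithmetic with common difference +2.
Subsequence B: 42, -42, 42, -42, 42 — alternating ±42.
The 15th slot belongs to subsequence A; its 8th term is 21.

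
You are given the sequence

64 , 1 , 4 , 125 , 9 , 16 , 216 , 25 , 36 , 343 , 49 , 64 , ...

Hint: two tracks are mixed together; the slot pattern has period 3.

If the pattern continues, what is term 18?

Reading positions in blocks of 3 reveals the pattern ABB — 2 tracks woven together.
Subsequence A: 64, 125, 216, 343 — consecutive cubes n³ from n = 4.
Subsequence B: 1, 4, 9, 16, 25, 36, 49, 64 — consecutive squares n² from n = 1.
Term 18 comes from subsequence B (its 12th entry): 144.

144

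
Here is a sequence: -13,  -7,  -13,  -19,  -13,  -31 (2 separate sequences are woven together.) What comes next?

Positions 1, 3, 5, … form one subsequence and positions 2, 4, 6, … form another.
Subsequence A: -13, -13, -13 (always -13).
Subsequence B: -7, -19, -31 (subtracting 12 each time).
Term 7 comes from subsequence A (its 4th entry): -13.

-13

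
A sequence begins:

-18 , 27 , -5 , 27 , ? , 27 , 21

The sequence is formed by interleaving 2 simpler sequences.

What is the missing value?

8

Taking every 2nd term gives 2 separate tracks.
Track A is -18, -5, ?, 21, which is arithmetic with common difference +13.
Track B is 27, 27, 27, which is always 27.
So the missing entry in track A is 8.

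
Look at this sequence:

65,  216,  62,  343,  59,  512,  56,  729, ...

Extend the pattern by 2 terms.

53, 1000

Taking every 2nd term gives 2 separate tracks.
Stream A: 65, 62, 59, 56 — arithmetic, step −3.
Stream B: 216, 343, 512, 729 — perfect cubes starting at 6³.
Position 9 → stream A, term 5 = 53.
Term 10 comes from stream B (its 5th entry): 1000.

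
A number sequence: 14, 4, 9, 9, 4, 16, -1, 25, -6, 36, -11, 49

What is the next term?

Positions 1, 3, 5, … form one subsequence and positions 2, 4, 6, … form another.
Stream A: 14, 9, 4, -1, -6, -11 (linear: a_n = 19 − 5·n).
Stream B: 4, 9, 16, 25, 36, 49 (consecutive squares n² from n = 2).
Term 13 comes from stream A (its 7th entry): -16.

-16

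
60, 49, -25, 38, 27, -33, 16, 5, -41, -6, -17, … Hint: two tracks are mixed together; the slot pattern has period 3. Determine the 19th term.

-72

Reading positions in blocks of 3 reveals the pattern AAB — 2 tracks woven together.
Track A = 60, 49, 38, 27, 16, 5, -6, -17: arithmetic, step −11.
Track B = -25, -33, -41: arithmetic, step −8.
Position 19 → track A, term 13 = -72.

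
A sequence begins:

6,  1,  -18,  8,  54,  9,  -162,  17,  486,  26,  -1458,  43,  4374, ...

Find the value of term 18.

181

Odd-indexed and even-indexed terms follow separate rules.
Track A is 6, -18, 54, -162, 486, -1458, 4374, which is geometric with ratio -3.
Track B is 1, 8, 9, 17, 26, 43, which is a Fibonacci-like recurrence a_n = a_{n-1} + a_{n-2}.
Position 18 → track B, term 9 = 181.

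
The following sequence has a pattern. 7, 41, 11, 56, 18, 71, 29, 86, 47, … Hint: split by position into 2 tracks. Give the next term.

101

Split by position mod 2 into 2 tracks.
Track A: 7, 11, 18, 29, 47. Each term equals the sum of the previous two.
Track B: 41, 56, 71, 86. Arithmetic with common difference +15.
Position 10 → track B, term 5 = 101.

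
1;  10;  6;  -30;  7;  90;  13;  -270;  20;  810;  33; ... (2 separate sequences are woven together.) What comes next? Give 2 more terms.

Positions 1, 3, 5, … form one subsequence and positions 2, 4, 6, … form another.
Stream A = 1, 6, 7, 13, 20, 33: each term equals the sum of the previous two.
Stream B = 10, -30, 90, -270, 810: geometric with ratio -3.
Position 12 → stream B, term 6 = -2430.
Term 13 comes from stream A (its 7th entry): 53.

-2430, 53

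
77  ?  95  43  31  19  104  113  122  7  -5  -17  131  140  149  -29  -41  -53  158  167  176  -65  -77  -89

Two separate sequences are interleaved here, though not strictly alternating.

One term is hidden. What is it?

Positions follow the repeating pattern AAABBB; grouping by letter gives 2 tracks.
Track A: 77, ?, 95, 104, 113, 122, 131, 140, 149, 158, 167, 176 — adding 9 each time.
Track B: 43, 31, 19, 7, -5, -17, -29, -41, -53, -65, -77, -89 — arithmetic, step −12.
Filling track A at index 2 by its rule yields 86.

86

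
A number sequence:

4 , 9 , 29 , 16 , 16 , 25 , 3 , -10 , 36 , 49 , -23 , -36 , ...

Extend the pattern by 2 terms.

Reading positions in blocks of 4 reveals the pattern AABB — 2 tracks woven together.
Track A: 4, 9, 16, 25, 36, 49 — perfect squares starting at 2².
Track B: 29, 16, 3, -10, -23, -36 — subtracting 13 each time.
The 13th slot belongs to track A; its 7th term is 64.
The 14th slot belongs to track A; its 8th term is 81.

64, 81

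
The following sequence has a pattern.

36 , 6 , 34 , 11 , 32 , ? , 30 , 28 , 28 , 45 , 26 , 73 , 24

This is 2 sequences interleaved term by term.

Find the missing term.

Taking every 2nd term gives 2 separate tracks.
Subsequence A = 36, 34, 32, 30, 28, 26, 24: linear: a_n = 38 − 2·n.
Subsequence B = 6, 11, ?, 28, 45, 73: Fibonacci-style (each term is the sum of the two before it).
Subsequence B's pattern makes the blank 17.

17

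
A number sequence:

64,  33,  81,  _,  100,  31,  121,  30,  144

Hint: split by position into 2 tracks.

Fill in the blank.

Positions 1, 3, 5, … form one subsequence and positions 2, 4, 6, … form another.
Subsequence A: 64, 81, 100, 121, 144 — consecutive squares n² from n = 8.
Subsequence B: 33, ?, 31, 30 — linear: a_n = 34 − n.
Subsequence B's pattern makes the blank 32.

32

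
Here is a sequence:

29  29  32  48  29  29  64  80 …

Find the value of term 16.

Reading positions in blocks of 4 reveals the pattern AABB — 2 tracks woven together.
Track A: 29, 29, 29, 29 (the constant sequence 29).
Track B: 32, 48, 64, 80 (arithmetic with common difference +16).
Position 16 falls in track B as its term 8, giving 144.

144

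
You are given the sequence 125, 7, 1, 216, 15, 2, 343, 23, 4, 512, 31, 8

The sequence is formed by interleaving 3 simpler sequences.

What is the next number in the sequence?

729

The terms cycle through 3 interleaved subsequences.
Stream A is 125, 216, 343, 512, which is the cubes 5³, 6³, 7³, ….
Stream B is 7, 15, 23, 31, which is linear: a_n = -1 + 8·n.
Stream C is 1, 2, 4, 8, which is a geometric progression (common ratio 2).
Position 13 falls in stream A as its term 5, giving 729.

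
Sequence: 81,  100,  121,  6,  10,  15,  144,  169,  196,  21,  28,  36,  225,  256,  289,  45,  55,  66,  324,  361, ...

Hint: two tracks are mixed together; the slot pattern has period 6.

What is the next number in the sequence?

The slot pattern repeats as AAABBB (period 6), so there are 2 interleaved tracks.
Track A: 81, 100, 121, 144, 169, 196, 225, 256, 289, 324, 361 — perfect squares starting at 9².
Track B: 6, 10, 15, 21, 28, 36, 45, 55, 66 — the triangular numbers T_3, T_4, ….
Position 21 → track A, term 12 = 400.

400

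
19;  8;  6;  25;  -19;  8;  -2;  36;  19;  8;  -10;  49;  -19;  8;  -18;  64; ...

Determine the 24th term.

Read the sequence 4 terms at a time; column i is its own pattern.
Track A: 19, -19, 19, -19. Alternating ±19.
Track B: 8, 8, 8, 8. The constant sequence 8.
Track C: 6, -2, -10, -18. Arithmetic, step −8.
Track D: 25, 36, 49, 64. Consecutive squares n² from n = 5.
Position 24 falls in track D as its term 6, giving 100.

100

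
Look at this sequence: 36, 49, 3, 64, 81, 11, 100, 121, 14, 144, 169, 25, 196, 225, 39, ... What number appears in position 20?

361

The slot pattern repeats as AAB (period 3), so there are 2 interleaved tracks.
Subsequence A: 36, 49, 64, 81, 100, 121, 144, 169, 196, 225 (the squares 6², 7², 8², …).
Subsequence B: 3, 11, 14, 25, 39 (each term equals the sum of the previous two).
Position 20 falls in subsequence A as its term 14, giving 361.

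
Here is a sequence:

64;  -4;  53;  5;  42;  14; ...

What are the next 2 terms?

31, 23

Positions 1, 3, 5, … form one subsequence and positions 2, 4, 6, … form another.
Track A: 64, 53, 42. Subtracting 11 each time.
Track B: -4, 5, 14. Linear: a_n = -13 + 9·n.
The 7th slot belongs to track A; its 4th term is 31.
The 8th slot belongs to track B; its 4th term is 23.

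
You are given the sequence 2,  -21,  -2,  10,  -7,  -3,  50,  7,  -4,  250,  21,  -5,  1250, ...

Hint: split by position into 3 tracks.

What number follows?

35

Split by position mod 3 into 3 tracks.
Stream A is 2, 10, 50, 250, 1250, which is a geometric progression (common ratio 5).
Stream B is -21, -7, 7, 21, which is adding 14 each time.
Stream C is -2, -3, -4, -5, which is linear: a_n = -1 − n.
Position 14 falls in stream B as its term 5, giving 35.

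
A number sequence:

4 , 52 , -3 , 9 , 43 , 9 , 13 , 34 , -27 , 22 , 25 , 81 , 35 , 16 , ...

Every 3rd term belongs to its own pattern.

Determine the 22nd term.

149

Taking every 3rd term gives 3 separate tracks.
Track A: 4, 9, 13, 22, 35 — Fibonacci-style (each term is the sum of the two before it).
Track B: 52, 43, 34, 25, 16 — arithmetic, step −9.
Track C: -3, 9, -27, 81 — geometric with ratio -3.
Position 22 → track A, term 8 = 149.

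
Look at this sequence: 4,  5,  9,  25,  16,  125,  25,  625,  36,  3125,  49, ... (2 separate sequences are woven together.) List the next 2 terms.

The terms cycle through 2 interleaved subsequences.
Track A: 4, 9, 16, 25, 36, 49 — the squares 2², 3², 4², ….
Track B: 5, 25, 125, 625, 3125 — powers of 5.
Position 12 → track B, term 6 = 15625.
Term 13 comes from track A (its 7th entry): 64.

15625, 64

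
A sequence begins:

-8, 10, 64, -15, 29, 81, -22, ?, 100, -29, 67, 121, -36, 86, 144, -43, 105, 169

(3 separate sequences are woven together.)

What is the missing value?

Read the sequence 3 terms at a time; column i is its own pattern.
Track A: -8, -15, -22, -29, -36, -43 (subtracting 7 each time).
Track B: 10, 29, ?, 67, 86, 105 (arithmetic, step +19).
Track C: 64, 81, 100, 121, 144, 169 (the squares 8², 9², 10², …).
The gap is track B's term 3; the rule gives 48.

48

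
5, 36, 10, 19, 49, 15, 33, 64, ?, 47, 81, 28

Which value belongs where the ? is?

21

Taking every 3rd term gives 3 separate tracks.
Track A is 5, 19, 33, 47, which is adding 14 each time.
Track B is 36, 49, 64, 81, which is consecutive squares n² from n = 6.
Track C is 10, 15, ?, 28, which is the triangular numbers T_4, T_5, ….
The gap is track C's term 3; the rule gives 21.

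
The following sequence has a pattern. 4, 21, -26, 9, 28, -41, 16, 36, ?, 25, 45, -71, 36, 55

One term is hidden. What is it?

Split by position mod 3: positions 1, 4, 7, … form one track, and each other residue class forms its own.
Track A: 4, 9, 16, 25, 36 (perfect squares starting at 2²).
Track B: 21, 28, 36, 45, 55 (the triangular numbers T_6, T_7, …).
Track C: -26, -41, ?, -71 (arithmetic with common difference −15).
Filling track C at index 3 by its rule yields -56.

-56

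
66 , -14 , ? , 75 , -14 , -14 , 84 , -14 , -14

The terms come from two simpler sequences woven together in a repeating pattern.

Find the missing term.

Positions follow the repeating pattern ABB; grouping by letter gives 2 tracks.
Track A: 66, 75, 84. Adding 9 each time.
Track B: -14, ?, -14, -14, -14, -14. Always -14.
So the missing entry in track B is -14.

-14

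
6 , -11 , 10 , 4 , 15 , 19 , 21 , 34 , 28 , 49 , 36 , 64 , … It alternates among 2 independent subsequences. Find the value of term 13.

The terms cycle through 2 interleaved subsequences.
Track A = 6, 10, 15, 21, 28, 36: triangular numbers starting at T_3.
Track B = -11, 4, 19, 34, 49, 64: linear: a_n = -26 + 15·n.
Term 13 comes from track A (its 7th entry): 45.

45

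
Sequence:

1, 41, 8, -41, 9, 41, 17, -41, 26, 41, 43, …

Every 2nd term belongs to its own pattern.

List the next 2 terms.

Taking every 2nd term gives 2 separate tracks.
Stream A: 1, 8, 9, 17, 26, 43. A Fibonacci-like recurrence a_n = a_{n-1} + a_{n-2}.
Stream B: 41, -41, 41, -41, 41. Alternating ±41.
Position 12 → stream B, term 6 = -41.
Position 13 falls in stream A as its term 7, giving 69.

-41, 69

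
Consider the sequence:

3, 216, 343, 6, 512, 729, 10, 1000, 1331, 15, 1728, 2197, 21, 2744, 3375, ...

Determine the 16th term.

The slot pattern repeats as ABB (period 3), so there are 2 interleaved tracks.
Track A is 3, 6, 10, 15, 21, which is triangular numbers starting at T_2.
Track B is 216, 343, 512, 729, 1000, 1331, 1728, 2197, 2744, 3375, which is perfect cubes starting at 6³.
Position 16 falls in track A as its term 6, giving 28.

28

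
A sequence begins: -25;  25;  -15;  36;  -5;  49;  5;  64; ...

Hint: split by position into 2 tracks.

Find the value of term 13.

Positions 1, 3, 5, … form one subsequence and positions 2, 4, 6, … form another.
Subsequence A = -25, -15, -5, 5: arithmetic, step +10.
Subsequence B = 25, 36, 49, 64: the squares 5², 6², 7², ….
Position 13 → subsequence A, term 7 = 35.

35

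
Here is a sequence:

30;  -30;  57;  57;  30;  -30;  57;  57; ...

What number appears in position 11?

Positions follow the repeating pattern AABB; grouping by letter gives 2 tracks.
Stream A is 30, -30, 30, -30, which is alternating ±30.
Stream B is 57, 57, 57, 57, which is constant 57.
The 11th slot belongs to stream B; its 5th term is 57.

57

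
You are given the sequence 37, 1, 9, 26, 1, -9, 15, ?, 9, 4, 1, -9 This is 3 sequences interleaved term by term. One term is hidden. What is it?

1

Read the sequence 3 terms at a time; column i is its own pattern.
Track A: 37, 26, 15, 4. Subtracting 11 each time.
Track B: 1, 1, ?, 1. The constant sequence 1.
Track C: 9, -9, 9, -9. Oscillating between 9 and -9.
So the missing entry in track B is 1.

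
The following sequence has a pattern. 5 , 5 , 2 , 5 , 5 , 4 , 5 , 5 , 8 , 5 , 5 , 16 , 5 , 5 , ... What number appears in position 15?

32

Positions follow the repeating pattern AAB; grouping by letter gives 2 tracks.
Track A: 5, 5, 5, 5, 5, 5, 5, 5, 5, 5 — constant 5.
Track B: 2, 4, 8, 16 — powers of 2.
Term 15 comes from track B (its 5th entry): 32.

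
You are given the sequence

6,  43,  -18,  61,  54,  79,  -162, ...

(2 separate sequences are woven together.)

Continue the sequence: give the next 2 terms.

Split by position mod 2 into 2 tracks.
Track A = 6, -18, 54, -162: a geometric progression (common ratio -3).
Track B = 43, 61, 79: arithmetic, step +18.
The 8th slot belongs to track B; its 4th term is 97.
Term 9 comes from track A (its 5th entry): 486.

97, 486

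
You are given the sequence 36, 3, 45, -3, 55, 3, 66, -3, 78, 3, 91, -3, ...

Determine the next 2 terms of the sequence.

105, 3

Positions 1, 3, 5, … form one subsequence and positions 2, 4, 6, … form another.
Subsequence A: 36, 45, 55, 66, 78, 91. The triangular numbers T_8, T_9, ….
Subsequence B: 3, -3, 3, -3, 3, -3. Alternating ±3.
The 13th slot belongs to subsequence A; its 7th term is 105.
Term 14 comes from subsequence B (its 7th entry): 3.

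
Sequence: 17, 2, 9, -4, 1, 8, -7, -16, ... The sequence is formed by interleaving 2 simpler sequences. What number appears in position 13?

Positions 1, 3, 5, … form one subsequence and positions 2, 4, 6, … form another.
Subsequence A = 17, 9, 1, -7: arithmetic, step −8.
Subsequence B = 2, -4, 8, -16: a geometric progression (common ratio -2).
Position 13 falls in subsequence A as its term 7, giving -31.

-31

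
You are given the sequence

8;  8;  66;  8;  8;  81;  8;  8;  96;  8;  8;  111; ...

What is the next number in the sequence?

8

The slot pattern repeats as AAB (period 3), so there are 2 interleaved tracks.
Track A: 8, 8, 8, 8, 8, 8, 8, 8 (the constant sequence 8).
Track B: 66, 81, 96, 111 (adding 15 each time).
Position 13 → track A, term 9 = 8.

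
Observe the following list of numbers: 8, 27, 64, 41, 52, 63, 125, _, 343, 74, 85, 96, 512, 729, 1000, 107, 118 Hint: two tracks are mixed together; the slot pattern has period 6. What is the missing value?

216

Reading positions in blocks of 6 reveals the pattern AAABBB — 2 tracks woven together.
Stream A: 8, 27, 64, 125, ?, 343, 512, 729, 1000. The cubes 2³, 3³, 4³, ….
Stream B: 41, 52, 63, 74, 85, 96, 107, 118. Adding 11 each time.
Filling stream A at index 5 by its rule yields 216.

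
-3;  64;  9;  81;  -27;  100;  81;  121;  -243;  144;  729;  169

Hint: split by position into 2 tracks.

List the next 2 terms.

-2187, 196

Taking every 2nd term gives 2 separate tracks.
Subsequence A is -3, 9, -27, 81, -243, 729, which is a geometric progression (common ratio -3).
Subsequence B is 64, 81, 100, 121, 144, 169, which is consecutive squares n² from n = 8.
The 13th slot belongs to subsequence A; its 7th term is -2187.
Position 14 falls in subsequence B as its term 7, giving 196.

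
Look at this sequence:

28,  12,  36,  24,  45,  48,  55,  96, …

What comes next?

The terms cycle through 2 interleaved subsequences.
Track A = 28, 36, 45, 55: the triangular numbers T_7, T_8, ….
Track B = 12, 24, 48, 96: geometric, ×2 each step.
Term 9 comes from track A (its 5th entry): 66.

66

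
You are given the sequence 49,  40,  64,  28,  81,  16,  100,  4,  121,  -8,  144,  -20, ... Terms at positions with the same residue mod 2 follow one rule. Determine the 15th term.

196

Odd-indexed and even-indexed terms follow separate rules.
Track A: 49, 64, 81, 100, 121, 144 (consecutive squares n² from n = 7).
Track B: 40, 28, 16, 4, -8, -20 (linear: a_n = 52 − 12·n).
Term 15 comes from track A (its 8th entry): 196.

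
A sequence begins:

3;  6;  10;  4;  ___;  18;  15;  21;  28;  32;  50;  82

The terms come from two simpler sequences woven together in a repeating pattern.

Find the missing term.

14

The slot pattern repeats as AAABBB (period 6), so there are 2 interleaved tracks.
Subsequence A = 3, 6, 10, 15, 21, 28: triangular numbers starting at T_2.
Subsequence B = 4, ?, 18, 32, 50, 82: Fibonacci-style (each term is the sum of the two before it).
Filling subsequence B at index 2 by its rule yields 14.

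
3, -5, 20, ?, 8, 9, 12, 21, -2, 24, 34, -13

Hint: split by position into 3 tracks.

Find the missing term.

Taking every 3rd term gives 3 separate tracks.
Track A: 3, ?, 12, 24 (geometric with ratio 2).
Track B: -5, 8, 21, 34 (adding 13 each time).
Track C: 20, 9, -2, -13 (arithmetic with common difference −11).
So the missing entry in track A is 6.

6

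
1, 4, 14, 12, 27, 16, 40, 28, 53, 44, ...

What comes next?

66

The terms cycle through 2 interleaved subsequences.
Track A is 1, 14, 27, 40, 53, which is adding 13 each time.
Track B is 4, 12, 16, 28, 44, which is a Fibonacci-like recurrence a_n = a_{n-1} + a_{n-2}.
The 11th slot belongs to track A; its 6th term is 66.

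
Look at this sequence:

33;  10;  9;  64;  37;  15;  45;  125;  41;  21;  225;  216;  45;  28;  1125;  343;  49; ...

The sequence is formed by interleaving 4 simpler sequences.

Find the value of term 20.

Taking every 4th term gives 4 separate tracks.
Track A: 33, 37, 41, 45, 49 — arithmetic with common difference +4.
Track B: 10, 15, 21, 28 — triangular numbers starting at T_4.
Track C: 9, 45, 225, 1125 — geometric, ×5 each step.
Track D: 64, 125, 216, 343 — consecutive cubes n³ from n = 4.
Term 20 comes from track D (its 5th entry): 512.

512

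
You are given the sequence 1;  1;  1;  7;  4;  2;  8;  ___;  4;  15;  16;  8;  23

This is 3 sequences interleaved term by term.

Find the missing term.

9

The terms cycle through 3 interleaved subsequences.
Subsequence A: 1, 7, 8, 15, 23 — a Fibonacci-like recurrence a_n = a_{n-1} + a_{n-2}.
Subsequence B: 1, 4, ?, 16 — consecutive squares n² from n = 1.
Subsequence C: 1, 2, 4, 8 — powers of 2.
The gap is subsequence B's term 3; the rule gives 9.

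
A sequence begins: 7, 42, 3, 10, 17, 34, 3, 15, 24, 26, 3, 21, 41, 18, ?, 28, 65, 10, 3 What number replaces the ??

3

Taking every 4th term gives 4 separate tracks.
Track A is 7, 17, 24, 41, 65, which is each term equals the sum of the previous two.
Track B is 42, 34, 26, 18, 10, which is linear: a_n = 50 − 8·n.
Track C is 3, 3, 3, ?, 3, which is always 3.
Track D is 10, 15, 21, 28, which is triangular numbers starting at T_4.
Filling track C at index 4 by its rule yields 3.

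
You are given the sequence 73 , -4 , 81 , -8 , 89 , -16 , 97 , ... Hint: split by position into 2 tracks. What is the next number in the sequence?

Positions 1, 3, 5, … form one subsequence and positions 2, 4, 6, … form another.
Track A is 73, 81, 89, 97, which is adding 8 each time.
Track B is -4, -8, -16, which is a geometric progression (common ratio 2).
Term 8 comes from track B (its 4th entry): -32.

-32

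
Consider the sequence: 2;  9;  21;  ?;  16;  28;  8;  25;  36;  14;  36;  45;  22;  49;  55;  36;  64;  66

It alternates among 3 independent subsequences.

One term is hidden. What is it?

Split by position mod 3: positions 1, 4, 7, … form one track, and each other residue class forms its own.
Track A = 2, ?, 8, 14, 22, 36: Fibonacci-style (each term is the sum of the two before it).
Track B = 9, 16, 25, 36, 49, 64: consecutive squares n² from n = 3.
Track C = 21, 28, 36, 45, 55, 66: triangular numbers n(n+1)/2 for n = 6, 7, ….
Filling track A at index 2 by its rule yields 6.

6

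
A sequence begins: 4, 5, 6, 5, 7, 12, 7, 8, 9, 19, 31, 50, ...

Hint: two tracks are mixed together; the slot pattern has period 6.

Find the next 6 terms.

10, 11, 12, 81, 131, 212

Positions follow the repeating pattern AAABBB; grouping by letter gives 2 tracks.
Stream A: 4, 5, 6, 7, 8, 9 (linear: a_n = 3 + n).
Stream B: 5, 7, 12, 19, 31, 50 (each term equals the sum of the previous two).
Position 13 → stream A, term 7 = 10.
The 14th slot belongs to stream A; its 8th term is 11.
The 15th slot belongs to stream A; its 9th term is 12.
Term 16 comes from stream B (its 7th entry): 81.
Position 17 falls in stream B as its term 8, giving 131.
Position 18 → stream B, term 9 = 212.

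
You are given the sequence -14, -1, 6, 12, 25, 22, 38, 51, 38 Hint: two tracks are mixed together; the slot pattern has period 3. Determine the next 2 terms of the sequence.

64, 77

Positions follow the repeating pattern AAB; grouping by letter gives 2 tracks.
Stream A: -14, -1, 12, 25, 38, 51 — arithmetic, step +13.
Stream B: 6, 22, 38 — arithmetic with common difference +16.
Position 10 → stream A, term 7 = 64.
Position 11 falls in stream A as its term 8, giving 77.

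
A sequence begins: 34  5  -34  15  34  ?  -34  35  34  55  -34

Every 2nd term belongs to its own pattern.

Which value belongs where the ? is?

20

Split by position mod 2 into 2 tracks.
Track A is 34, -34, 34, -34, 34, -34, which is oscillating between 34 and -34.
Track B is 5, 15, ?, 35, 55, which is a Fibonacci-like recurrence a_n = a_{n-1} + a_{n-2}.
Filling track B at index 3 by its rule yields 20.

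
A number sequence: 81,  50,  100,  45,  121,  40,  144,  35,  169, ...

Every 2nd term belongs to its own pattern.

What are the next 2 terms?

Split by position mod 2 into 2 tracks.
Track A = 81, 100, 121, 144, 169: perfect squares starting at 9².
Track B = 50, 45, 40, 35: subtracting 5 each time.
Term 10 comes from track B (its 5th entry): 30.
Term 11 comes from track A (its 6th entry): 196.

30, 196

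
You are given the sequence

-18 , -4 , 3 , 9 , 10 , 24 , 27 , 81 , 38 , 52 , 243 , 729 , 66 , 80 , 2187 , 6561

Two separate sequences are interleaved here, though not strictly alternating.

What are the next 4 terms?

The slot pattern repeats as AABB (period 4), so there are 2 interleaved tracks.
Stream A = -18, -4, 10, 24, 38, 52, 66, 80: arithmetic with common difference +14.
Stream B = 3, 9, 27, 81, 243, 729, 2187, 6561: successive powers of 3.
The 17th slot belongs to stream A; its 9th term is 94.
Position 18 → stream A, term 10 = 108.
Term 19 comes from stream B (its 9th entry): 19683.
The 20th slot belongs to stream B; its 10th term is 59049.

94, 108, 19683, 59049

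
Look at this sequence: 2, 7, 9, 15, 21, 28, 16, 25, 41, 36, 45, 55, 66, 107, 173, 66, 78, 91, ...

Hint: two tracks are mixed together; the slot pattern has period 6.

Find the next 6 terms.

280, 453, 733, 105, 120, 136

Reading positions in blocks of 6 reveals the pattern AAABBB — 2 tracks woven together.
Subsequence A is 2, 7, 9, 16, 25, 41, 66, 107, 173, which is each term equals the sum of the previous two.
Subsequence B is 15, 21, 28, 36, 45, 55, 66, 78, 91, which is the triangular numbers T_5, T_6, ….
Position 19 falls in subsequence A as its term 10, giving 280.
Position 20 falls in subsequence A as its term 11, giving 453.
Position 21 falls in subsequence A as its term 12, giving 733.
Term 22 comes from subsequence B (its 10th entry): 105.
Term 23 comes from subsequence B (its 11th entry): 120.
Term 24 comes from subsequence B (its 12th entry): 136.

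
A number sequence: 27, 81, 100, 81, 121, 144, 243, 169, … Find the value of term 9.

Reading positions in blocks of 3 reveals the pattern ABB — 2 tracks woven together.
Subsequence A is 27, 81, 243, which is powers of 3.
Subsequence B is 81, 100, 121, 144, 169, which is the squares 9², 10², 11², ….
Position 9 → subsequence B, term 6 = 196.

196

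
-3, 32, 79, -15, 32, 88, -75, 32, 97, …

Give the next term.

-375

Split by position mod 3: positions 1, 4, 7, … form one track, and each other residue class forms its own.
Track A: -3, -15, -75. A geometric progression (common ratio 5).
Track B: 32, 32, 32. The constant sequence 32.
Track C: 79, 88, 97. Arithmetic, step +9.
The 10th slot belongs to track A; its 4th term is -375.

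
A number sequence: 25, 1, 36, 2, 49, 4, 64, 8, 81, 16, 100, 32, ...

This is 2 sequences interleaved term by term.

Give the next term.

Taking every 2nd term gives 2 separate tracks.
Track A is 25, 36, 49, 64, 81, 100, which is consecutive squares n² from n = 5.
Track B is 1, 2, 4, 8, 16, 32, which is powers of 2.
The 13th slot belongs to track A; its 7th term is 121.

121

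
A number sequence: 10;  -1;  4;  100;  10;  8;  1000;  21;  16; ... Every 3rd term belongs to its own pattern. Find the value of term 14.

Read the sequence 3 terms at a time; column i is its own pattern.
Track A is 10, 100, 1000, which is a geometric progression (common ratio 10).
Track B is -1, 10, 21, which is adding 11 each time.
Track C is 4, 8, 16, which is powers 2^2, 2^3, 2^4, ….
Term 14 comes from track B (its 5th entry): 43.

43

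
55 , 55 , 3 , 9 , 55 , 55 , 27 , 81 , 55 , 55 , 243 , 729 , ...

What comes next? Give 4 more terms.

The slot pattern repeats as AABB (period 4), so there are 2 interleaved tracks.
Stream A: 55, 55, 55, 55, 55, 55 (constant 55).
Stream B: 3, 9, 27, 81, 243, 729 (powers of 3).
The 13th slot belongs to stream A; its 7th term is 55.
Position 14 → stream A, term 8 = 55.
The 15th slot belongs to stream B; its 7th term is 2187.
Term 16 comes from stream B (its 8th entry): 6561.

55, 55, 2187, 6561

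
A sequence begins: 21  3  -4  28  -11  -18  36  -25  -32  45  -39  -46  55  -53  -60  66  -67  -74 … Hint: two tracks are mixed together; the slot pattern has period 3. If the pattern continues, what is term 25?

Positions follow the repeating pattern ABB; grouping by letter gives 2 tracks.
Subsequence A: 21, 28, 36, 45, 55, 66. Triangular numbers starting at T_6.
Subsequence B: 3, -4, -11, -18, -25, -32, -39, -46, -53, -60, -67, -74. Arithmetic with common difference −7.
Term 25 comes from subsequence A (its 9th entry): 105.

105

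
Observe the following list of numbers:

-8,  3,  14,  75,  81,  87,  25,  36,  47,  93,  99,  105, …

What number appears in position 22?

129

Reading positions in blocks of 6 reveals the pattern AAABBB — 2 tracks woven together.
Subsequence A: -8, 3, 14, 25, 36, 47 — linear: a_n = -19 + 11·n.
Subsequence B: 75, 81, 87, 93, 99, 105 — arithmetic with common difference +6.
The 22nd slot belongs to subsequence B; its 10th term is 129.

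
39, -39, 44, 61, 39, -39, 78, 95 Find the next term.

Positions follow the repeating pattern AABB; grouping by letter gives 2 tracks.
Track A: 39, -39, 39, -39. The oscillation 39·(−1)^(n+1).
Track B: 44, 61, 78, 95. Adding 17 each time.
Position 9 falls in track A as its term 5, giving 39.

39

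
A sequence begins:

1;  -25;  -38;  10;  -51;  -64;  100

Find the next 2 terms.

-77, -90

Positions follow the repeating pattern ABB; grouping by letter gives 2 tracks.
Subsequence A: 1, 10, 100 (powers 10^0, 10^1, 10^2, …).
Subsequence B: -25, -38, -51, -64 (arithmetic, step −13).
Term 8 comes from subsequence B (its 5th entry): -77.
Position 9 → subsequence B, term 6 = -90.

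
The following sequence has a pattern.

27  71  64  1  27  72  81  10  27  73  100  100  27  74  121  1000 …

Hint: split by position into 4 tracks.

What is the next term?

Read the sequence 4 terms at a time; column i is its own pattern.
Track A: 27, 27, 27, 27 (always 27).
Track B: 71, 72, 73, 74 (arithmetic with common difference +1).
Track C: 64, 81, 100, 121 (the squares 8², 9², 10², …).
Track D: 1, 10, 100, 1000 (successive powers of 10).
Position 17 falls in track A as its term 5, giving 27.

27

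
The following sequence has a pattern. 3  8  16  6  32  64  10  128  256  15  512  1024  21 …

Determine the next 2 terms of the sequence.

2048, 4096

The slot pattern repeats as ABB (period 3), so there are 2 interleaved tracks.
Subsequence A: 3, 6, 10, 15, 21. Triangular numbers n(n+1)/2 for n = 2, 3, ….
Subsequence B: 8, 16, 32, 64, 128, 256, 512, 1024. Powers 2^3, 2^4, 2^5, ….
The 14th slot belongs to subsequence B; its 9th term is 2048.
Position 15 falls in subsequence B as its term 10, giving 4096.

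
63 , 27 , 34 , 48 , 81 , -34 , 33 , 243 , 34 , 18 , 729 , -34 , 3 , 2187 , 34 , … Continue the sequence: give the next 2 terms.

-12, 6561

Read the sequence 3 terms at a time; column i is its own pattern.
Subsequence A: 63, 48, 33, 18, 3. Linear: a_n = 78 − 15·n.
Subsequence B: 27, 81, 243, 729, 2187. Powers of 3.
Subsequence C: 34, -34, 34, -34, 34. The oscillation 34·(−1)^(n+1).
Term 16 comes from subsequence A (its 6th entry): -12.
Position 17 falls in subsequence B as its term 6, giving 6561.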